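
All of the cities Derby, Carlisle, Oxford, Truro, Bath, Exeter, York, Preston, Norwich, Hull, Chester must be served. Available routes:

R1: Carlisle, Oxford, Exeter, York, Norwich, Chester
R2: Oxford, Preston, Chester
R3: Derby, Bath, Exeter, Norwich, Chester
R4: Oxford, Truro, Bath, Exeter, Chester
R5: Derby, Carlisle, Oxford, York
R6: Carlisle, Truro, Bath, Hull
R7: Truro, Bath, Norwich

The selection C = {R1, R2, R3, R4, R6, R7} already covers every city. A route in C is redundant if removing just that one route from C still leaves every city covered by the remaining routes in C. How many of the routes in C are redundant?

Drop R1: York uncovered — not redundant.
Drop R2: Preston uncovered — not redundant.
Drop R3: Derby uncovered — not redundant.
Drop R4: the rest still cover every city — redundant.
Drop R6: Hull uncovered — not redundant.
Drop R7: the rest still cover every city — redundant.
2 redundant: R4, R7.

2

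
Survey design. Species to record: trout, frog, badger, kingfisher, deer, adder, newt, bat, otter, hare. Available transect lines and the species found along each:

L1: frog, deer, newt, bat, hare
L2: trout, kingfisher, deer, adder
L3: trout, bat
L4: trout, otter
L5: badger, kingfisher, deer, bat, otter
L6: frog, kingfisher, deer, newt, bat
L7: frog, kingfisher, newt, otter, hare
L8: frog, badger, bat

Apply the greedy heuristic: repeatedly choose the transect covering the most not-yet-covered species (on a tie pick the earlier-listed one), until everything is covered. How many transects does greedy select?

Pick 1: L1 covers 5 new species (frog, deer, newt, bat, hare).
Pick 2: L2 covers 3 new species (trout, kingfisher, adder).
Pick 3: L5 covers 2 new species (badger, otter).
Greedy uses 3 transects.

3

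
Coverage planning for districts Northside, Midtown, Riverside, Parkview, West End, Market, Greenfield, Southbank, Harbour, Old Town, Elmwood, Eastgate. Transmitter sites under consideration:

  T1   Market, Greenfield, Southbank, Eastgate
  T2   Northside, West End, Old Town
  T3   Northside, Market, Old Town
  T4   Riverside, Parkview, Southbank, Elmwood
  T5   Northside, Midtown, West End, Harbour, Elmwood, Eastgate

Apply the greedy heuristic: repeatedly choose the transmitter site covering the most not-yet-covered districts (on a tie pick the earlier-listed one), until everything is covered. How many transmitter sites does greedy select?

4

Pick 1: T5 covers 6 new districts (Northside, Midtown, West End, Harbour, Elmwood, Eastgate).
Pick 2: T1 covers 3 new districts (Market, Greenfield, Southbank).
Pick 3: T4 covers 2 new districts (Riverside, Parkview).
Pick 4: T2 covers 1 new districts (Old Town).
Greedy uses 4 transmitter sites.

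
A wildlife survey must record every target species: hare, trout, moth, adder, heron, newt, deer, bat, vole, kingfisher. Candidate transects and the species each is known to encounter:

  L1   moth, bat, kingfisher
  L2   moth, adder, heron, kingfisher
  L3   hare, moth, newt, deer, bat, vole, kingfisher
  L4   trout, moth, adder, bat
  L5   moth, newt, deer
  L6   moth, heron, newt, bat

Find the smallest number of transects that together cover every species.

3

L2, L3, L4 together cover {hare, trout, moth, adder, heron, newt, deer, bat, vole, kingfisher} — every species.
No 2 of the 6 transects cover everything (all 15 pairs fall short), so 3 is minimum.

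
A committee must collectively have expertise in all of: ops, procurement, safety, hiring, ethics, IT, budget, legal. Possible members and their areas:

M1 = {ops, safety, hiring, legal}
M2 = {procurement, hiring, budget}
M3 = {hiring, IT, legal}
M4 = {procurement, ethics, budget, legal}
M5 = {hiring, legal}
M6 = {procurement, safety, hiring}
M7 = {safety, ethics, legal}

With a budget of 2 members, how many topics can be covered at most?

Choosing M1, M4 covers {ops, procurement, safety, hiring, ethics, budget, legal} — 7 topics.
No choice of 2 members does better; here IT is left uncovered.

7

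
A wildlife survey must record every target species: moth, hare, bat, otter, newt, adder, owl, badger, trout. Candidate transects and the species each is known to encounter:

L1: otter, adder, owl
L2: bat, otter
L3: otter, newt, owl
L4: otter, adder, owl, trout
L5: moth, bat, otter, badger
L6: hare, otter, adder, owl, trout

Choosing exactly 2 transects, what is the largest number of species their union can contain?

8

Choosing L5, L6 covers {moth, hare, bat, otter, adder, owl, badger, trout} — 8 species.
No choice of 2 transects does better; here newt is left uncovered.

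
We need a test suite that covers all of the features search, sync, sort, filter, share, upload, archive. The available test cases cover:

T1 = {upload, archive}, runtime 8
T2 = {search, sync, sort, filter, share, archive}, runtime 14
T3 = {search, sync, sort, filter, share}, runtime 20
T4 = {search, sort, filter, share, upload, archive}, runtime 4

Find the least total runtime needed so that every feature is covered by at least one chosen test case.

T2, T4 cover every feature at runtime 14 + 4 = 18.
Any cover uses at least 2 test cases; among all covering selections none totals below 18.

18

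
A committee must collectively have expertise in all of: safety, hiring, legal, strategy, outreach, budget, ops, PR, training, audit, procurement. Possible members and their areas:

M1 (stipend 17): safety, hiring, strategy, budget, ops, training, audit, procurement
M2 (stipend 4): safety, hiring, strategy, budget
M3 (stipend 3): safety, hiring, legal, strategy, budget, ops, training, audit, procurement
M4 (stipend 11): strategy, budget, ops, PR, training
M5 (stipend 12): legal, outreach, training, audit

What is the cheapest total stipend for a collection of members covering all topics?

M3, M4, M5 cover every topic at stipend 3 + 11 + 12 = 26.
Any cover uses at least 3 members; among all covering selections none totals below 26.

26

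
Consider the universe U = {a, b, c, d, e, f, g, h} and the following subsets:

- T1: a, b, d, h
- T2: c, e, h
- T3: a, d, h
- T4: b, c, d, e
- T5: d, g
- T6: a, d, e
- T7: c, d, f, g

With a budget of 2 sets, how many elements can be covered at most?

Choosing T1, T7 covers {a, b, c, d, f, g, h} — 7 elements.
No choice of 2 sets does better; here e is left uncovered.

7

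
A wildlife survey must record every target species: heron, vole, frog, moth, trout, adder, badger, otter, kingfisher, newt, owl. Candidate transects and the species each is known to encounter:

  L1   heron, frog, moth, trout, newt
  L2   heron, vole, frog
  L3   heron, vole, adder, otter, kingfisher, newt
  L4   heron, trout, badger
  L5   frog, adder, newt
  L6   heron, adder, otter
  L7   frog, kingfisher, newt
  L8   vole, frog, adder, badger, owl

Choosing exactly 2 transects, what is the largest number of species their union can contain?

Choosing L1, L3 covers {heron, vole, frog, moth, trout, adder, otter, kingfisher, newt} — 9 species.
No choice of 2 transects does better; here badger, owl are left uncovered.

9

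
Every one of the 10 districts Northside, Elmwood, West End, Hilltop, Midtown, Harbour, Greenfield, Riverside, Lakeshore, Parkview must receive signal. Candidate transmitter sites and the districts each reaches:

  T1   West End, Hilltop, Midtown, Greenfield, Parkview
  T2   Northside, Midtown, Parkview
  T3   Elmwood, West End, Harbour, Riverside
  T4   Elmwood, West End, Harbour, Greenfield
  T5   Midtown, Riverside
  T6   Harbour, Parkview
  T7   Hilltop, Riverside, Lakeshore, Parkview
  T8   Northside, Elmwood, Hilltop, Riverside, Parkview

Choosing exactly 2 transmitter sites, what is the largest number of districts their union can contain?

8

Choosing T1, T3 covers {Elmwood, West End, Hilltop, Midtown, Harbour, Greenfield, Riverside, Parkview} — 8 districts.
No choice of 2 transmitter sites does better; here Northside, Lakeshore are left uncovered.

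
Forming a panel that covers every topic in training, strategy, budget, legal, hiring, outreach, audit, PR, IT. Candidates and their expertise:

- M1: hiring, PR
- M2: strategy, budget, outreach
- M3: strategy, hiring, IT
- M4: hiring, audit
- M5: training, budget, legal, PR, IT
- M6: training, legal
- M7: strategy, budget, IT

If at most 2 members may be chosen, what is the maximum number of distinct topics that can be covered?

Choosing M2, M5 covers {training, strategy, budget, legal, outreach, PR, IT} — 7 topics.
No choice of 2 members does better; here hiring, audit are left uncovered.

7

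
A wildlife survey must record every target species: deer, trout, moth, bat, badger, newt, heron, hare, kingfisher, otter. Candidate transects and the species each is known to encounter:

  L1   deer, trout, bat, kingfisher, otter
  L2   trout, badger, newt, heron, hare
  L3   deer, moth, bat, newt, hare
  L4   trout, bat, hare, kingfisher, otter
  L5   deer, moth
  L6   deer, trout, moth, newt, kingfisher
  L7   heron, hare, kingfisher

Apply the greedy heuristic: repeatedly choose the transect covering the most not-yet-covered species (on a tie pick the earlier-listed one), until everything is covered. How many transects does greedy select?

3

Pick 1: L1 covers 5 new species (deer, trout, bat, kingfisher, otter).
Pick 2: L2 covers 4 new species (badger, newt, heron, hare).
Pick 3: L3 covers 1 new species (moth).
Greedy uses 3 transects.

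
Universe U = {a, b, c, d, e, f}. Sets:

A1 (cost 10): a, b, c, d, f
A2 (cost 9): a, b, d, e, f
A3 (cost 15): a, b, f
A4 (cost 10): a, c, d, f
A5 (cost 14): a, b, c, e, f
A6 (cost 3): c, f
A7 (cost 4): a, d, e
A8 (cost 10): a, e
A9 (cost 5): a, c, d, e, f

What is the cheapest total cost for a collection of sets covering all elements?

12

A2, A6 cover every element at cost 9 + 3 = 12.
Any cover uses at least 2 sets; among all covering selections none totals below 12.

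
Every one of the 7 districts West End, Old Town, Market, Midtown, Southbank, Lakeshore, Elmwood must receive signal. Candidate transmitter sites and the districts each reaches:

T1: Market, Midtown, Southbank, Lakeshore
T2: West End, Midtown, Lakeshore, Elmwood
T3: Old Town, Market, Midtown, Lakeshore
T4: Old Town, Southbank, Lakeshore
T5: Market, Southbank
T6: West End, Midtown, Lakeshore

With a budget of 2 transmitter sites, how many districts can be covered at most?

Choosing T1, T2 covers {West End, Market, Midtown, Southbank, Lakeshore, Elmwood} — 6 districts.
No choice of 2 transmitter sites does better; here Old Town is left uncovered.

6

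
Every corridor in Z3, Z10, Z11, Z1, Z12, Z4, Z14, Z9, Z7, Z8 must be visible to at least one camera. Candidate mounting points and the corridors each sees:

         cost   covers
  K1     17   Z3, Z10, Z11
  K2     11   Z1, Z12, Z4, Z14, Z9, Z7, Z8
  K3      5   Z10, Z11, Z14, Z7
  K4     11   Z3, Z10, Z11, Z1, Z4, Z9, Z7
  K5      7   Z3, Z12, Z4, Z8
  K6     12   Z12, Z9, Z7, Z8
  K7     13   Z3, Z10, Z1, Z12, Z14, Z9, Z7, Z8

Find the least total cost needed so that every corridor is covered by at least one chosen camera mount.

22

K2, K4 cover every corridor at cost 11 + 11 = 22.
Any cover uses at least 2 camera mounts; among all covering selections none totals below 22.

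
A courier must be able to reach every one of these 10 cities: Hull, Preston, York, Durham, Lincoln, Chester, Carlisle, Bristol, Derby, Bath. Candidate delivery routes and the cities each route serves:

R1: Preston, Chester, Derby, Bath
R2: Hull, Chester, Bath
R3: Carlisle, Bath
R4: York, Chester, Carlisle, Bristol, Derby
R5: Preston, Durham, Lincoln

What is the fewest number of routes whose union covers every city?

R2, R4, R5 together cover {Hull, Preston, York, Durham, Lincoln, Chester, Carlisle, Bristol, Derby, Bath} — every city.
No 2 of the 5 routes cover everything (all 10 pairs fall short), so 3 is minimum.

3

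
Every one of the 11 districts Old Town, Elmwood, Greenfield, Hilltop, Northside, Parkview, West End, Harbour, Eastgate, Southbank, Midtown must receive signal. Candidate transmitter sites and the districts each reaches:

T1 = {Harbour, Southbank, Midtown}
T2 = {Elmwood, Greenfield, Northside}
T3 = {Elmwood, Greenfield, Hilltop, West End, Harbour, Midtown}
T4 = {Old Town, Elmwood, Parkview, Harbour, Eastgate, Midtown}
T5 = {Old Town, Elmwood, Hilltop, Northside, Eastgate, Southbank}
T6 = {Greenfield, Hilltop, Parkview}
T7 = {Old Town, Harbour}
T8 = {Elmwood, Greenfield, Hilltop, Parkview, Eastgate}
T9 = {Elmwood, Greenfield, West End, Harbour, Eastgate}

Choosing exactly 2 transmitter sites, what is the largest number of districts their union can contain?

Choosing T3, T5 covers {Old Town, Elmwood, Greenfield, Hilltop, Northside, West End, Harbour, Eastgate, Southbank, Midtown} — 10 districts.
No choice of 2 transmitter sites does better; here Parkview is left uncovered.

10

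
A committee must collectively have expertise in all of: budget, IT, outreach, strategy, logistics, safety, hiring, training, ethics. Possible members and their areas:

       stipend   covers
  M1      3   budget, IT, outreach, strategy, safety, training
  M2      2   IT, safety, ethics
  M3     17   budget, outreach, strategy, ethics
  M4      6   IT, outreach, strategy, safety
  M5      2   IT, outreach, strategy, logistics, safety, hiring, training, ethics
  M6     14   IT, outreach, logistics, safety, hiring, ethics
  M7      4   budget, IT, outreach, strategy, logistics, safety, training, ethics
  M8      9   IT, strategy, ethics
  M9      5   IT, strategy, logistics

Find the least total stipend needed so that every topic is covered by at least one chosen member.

5

M1, M5 cover every topic at stipend 3 + 2 = 5.
Any cover uses at least 2 members; among all covering selections none totals below 5.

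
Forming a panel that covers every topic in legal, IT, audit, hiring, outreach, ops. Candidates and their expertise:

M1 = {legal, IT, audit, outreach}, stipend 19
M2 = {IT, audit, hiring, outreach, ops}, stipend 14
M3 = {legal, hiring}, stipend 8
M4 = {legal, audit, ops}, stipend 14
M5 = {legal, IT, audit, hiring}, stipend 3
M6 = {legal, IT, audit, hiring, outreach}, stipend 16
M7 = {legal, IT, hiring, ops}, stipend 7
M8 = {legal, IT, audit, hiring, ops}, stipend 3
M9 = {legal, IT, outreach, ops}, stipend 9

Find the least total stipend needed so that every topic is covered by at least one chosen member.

M5, M9 cover every topic at stipend 3 + 9 = 12.
Any cover uses at least 2 members; among all covering selections none totals below 12.

12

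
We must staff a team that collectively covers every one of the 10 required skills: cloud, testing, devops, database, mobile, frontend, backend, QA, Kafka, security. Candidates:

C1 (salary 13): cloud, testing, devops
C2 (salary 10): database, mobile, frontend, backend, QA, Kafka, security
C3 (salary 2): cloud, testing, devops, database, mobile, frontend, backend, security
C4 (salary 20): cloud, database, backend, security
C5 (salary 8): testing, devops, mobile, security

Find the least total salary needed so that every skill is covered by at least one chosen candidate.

C2, C3 cover every skill at salary 10 + 2 = 12.
Any cover uses at least 2 candidates; among all covering selections none totals below 12.

12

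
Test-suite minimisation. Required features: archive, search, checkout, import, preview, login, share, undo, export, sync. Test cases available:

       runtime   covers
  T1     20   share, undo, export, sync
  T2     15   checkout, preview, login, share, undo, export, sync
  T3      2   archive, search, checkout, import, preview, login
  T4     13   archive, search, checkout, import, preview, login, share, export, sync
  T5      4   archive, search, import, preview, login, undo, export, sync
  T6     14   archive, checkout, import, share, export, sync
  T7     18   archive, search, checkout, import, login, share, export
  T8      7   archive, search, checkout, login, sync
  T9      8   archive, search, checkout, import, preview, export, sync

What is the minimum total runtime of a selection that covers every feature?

17

T2, T3 cover every feature at runtime 15 + 2 = 17.
Any cover uses at least 2 test cases; among all covering selections none totals below 17.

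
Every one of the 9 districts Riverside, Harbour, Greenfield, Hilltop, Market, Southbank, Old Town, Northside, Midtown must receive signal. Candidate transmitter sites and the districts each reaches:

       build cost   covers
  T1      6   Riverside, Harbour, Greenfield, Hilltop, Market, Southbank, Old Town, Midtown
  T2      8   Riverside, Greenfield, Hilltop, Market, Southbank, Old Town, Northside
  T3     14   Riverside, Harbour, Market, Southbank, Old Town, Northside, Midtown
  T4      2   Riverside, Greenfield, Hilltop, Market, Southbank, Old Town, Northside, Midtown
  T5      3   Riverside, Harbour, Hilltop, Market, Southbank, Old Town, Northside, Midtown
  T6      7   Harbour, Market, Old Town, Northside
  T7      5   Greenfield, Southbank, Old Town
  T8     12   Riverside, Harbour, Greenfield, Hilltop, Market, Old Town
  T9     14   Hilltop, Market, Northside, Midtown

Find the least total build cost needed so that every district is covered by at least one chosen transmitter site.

T4, T5 cover every district at build cost 2 + 3 = 5.
Any cover uses at least 2 transmitter sites; among all covering selections none totals below 5.

5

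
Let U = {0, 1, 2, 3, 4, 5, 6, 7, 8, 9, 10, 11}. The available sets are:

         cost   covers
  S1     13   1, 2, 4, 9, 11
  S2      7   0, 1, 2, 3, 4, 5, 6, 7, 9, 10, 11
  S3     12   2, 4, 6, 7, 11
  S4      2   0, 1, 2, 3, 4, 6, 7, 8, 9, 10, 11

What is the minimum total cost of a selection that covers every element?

9

S2, S4 cover every element at cost 7 + 2 = 9.
Any cover uses at least 2 sets; among all covering selections none totals below 9.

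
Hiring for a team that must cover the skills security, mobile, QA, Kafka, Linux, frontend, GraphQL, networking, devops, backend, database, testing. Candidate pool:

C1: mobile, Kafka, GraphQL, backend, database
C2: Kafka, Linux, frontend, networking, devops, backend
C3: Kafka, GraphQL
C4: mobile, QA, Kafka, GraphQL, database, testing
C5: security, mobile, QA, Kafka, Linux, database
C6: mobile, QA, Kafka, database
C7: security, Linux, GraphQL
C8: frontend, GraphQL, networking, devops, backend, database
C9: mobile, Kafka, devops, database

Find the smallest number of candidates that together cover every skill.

C2, C4, C5 together cover {security, mobile, QA, Kafka, Linux, frontend, GraphQL, networking, devops, backend, database, testing} — every skill.
No 2 of the 9 candidates cover everything (all 36 pairs fall short), so 3 is minimum.

3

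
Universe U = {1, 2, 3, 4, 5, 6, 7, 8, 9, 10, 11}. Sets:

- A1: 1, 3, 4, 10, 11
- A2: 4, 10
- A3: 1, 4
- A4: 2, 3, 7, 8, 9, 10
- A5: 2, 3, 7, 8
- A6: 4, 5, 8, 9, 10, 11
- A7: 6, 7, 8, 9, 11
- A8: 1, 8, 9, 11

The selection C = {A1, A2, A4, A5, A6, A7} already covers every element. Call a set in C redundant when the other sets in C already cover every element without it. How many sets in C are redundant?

Drop A1: 1 uncovered — not redundant.
Drop A2: the rest still cover every element — redundant.
Drop A4: the rest still cover every element — redundant.
Drop A5: the rest still cover every element — redundant.
Drop A6: 5 uncovered — not redundant.
Drop A7: 6 uncovered — not redundant.
3 redundant: A2, A4, A5.

3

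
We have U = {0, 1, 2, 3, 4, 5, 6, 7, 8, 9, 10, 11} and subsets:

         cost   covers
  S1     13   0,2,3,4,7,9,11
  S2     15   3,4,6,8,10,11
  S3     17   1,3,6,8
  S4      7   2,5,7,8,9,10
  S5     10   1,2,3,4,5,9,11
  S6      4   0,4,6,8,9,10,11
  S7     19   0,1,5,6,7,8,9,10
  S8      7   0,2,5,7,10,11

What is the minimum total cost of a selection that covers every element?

S4, S5, S6 cover every element at cost 7 + 10 + 4 = 21.
Any cover uses at least 2 sets; among all covering selections none totals below 21.

21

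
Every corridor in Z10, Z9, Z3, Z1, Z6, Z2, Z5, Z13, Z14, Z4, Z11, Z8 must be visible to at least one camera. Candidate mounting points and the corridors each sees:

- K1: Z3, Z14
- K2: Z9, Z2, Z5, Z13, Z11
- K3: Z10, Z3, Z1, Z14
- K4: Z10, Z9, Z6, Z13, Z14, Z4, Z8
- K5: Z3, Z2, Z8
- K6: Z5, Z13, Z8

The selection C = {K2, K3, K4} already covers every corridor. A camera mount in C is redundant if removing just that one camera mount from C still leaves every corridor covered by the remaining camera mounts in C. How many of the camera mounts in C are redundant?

Drop K2: Z2, Z5, Z11 uncovered — not redundant.
Drop K3: Z3, Z1 uncovered — not redundant.
Drop K4: Z6, Z4, Z8 uncovered — not redundant.
None of the camera mounts in C is redundant.

0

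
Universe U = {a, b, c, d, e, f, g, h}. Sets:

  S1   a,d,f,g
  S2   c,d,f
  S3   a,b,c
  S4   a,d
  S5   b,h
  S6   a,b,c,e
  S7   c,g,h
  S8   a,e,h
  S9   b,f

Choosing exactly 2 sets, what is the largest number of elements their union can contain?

Choosing S1, S6 covers {a, b, c, d, e, f, g} — 7 elements.
No choice of 2 sets does better; here h is left uncovered.

7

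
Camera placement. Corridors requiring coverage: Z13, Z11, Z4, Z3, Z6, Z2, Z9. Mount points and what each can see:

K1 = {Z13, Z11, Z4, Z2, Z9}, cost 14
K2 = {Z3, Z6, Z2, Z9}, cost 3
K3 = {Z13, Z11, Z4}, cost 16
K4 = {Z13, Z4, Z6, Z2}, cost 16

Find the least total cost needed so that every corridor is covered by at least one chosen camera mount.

17

K1, K2 cover every corridor at cost 14 + 3 = 17.
Any cover uses at least 2 camera mounts; among all covering selections none totals below 17.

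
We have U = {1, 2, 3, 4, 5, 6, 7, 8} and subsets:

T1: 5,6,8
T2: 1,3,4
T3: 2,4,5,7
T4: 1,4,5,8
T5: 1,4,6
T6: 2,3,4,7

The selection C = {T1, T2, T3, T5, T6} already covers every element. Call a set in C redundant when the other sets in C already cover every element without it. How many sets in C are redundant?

Drop T1: 8 uncovered — not redundant.
Drop T2: the rest still cover every element — redundant.
Drop T3: the rest still cover every element — redundant.
Drop T5: the rest still cover every element — redundant.
Drop T6: the rest still cover every element — redundant.
4 redundant: T2, T3, T5, T6.

4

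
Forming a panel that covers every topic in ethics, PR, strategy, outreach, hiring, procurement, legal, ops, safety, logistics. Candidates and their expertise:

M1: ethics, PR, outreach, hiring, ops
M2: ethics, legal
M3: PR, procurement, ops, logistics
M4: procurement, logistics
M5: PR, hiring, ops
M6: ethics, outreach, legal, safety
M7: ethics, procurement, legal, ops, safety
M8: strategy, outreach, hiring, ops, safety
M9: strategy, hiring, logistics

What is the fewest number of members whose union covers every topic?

3

M1, M7, M9 together cover {ethics, PR, strategy, outreach, hiring, procurement, legal, ops, safety, logistics} — every topic.
No 2 of the 9 members cover everything (all 36 pairs fall short), so 3 is minimum.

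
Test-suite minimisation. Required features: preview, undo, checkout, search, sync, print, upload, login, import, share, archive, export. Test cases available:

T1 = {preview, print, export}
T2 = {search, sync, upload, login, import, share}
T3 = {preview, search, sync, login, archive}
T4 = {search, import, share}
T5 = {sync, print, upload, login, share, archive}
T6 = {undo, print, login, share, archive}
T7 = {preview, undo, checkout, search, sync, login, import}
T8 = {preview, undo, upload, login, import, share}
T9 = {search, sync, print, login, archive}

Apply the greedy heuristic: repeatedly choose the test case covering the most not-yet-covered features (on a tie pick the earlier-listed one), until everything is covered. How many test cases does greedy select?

3

Pick 1: T7 covers 7 new features (preview, undo, checkout, search, sync, login, import).
Pick 2: T5 covers 4 new features (print, upload, share, archive).
Pick 3: T1 covers 1 new features (export).
Greedy uses 3 test cases.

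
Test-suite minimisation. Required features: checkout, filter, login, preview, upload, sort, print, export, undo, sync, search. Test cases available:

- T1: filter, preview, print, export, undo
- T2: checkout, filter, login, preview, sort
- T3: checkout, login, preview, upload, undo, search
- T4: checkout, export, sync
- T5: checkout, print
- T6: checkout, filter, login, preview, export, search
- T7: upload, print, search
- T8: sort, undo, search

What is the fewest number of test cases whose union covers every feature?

4

T1, T2, T3, T4 together cover {checkout, filter, login, preview, upload, sort, print, export, undo, sync, search} — every feature.
No 3 of the 8 test cases cover everything (all 56 triples fall short), so 4 is minimum.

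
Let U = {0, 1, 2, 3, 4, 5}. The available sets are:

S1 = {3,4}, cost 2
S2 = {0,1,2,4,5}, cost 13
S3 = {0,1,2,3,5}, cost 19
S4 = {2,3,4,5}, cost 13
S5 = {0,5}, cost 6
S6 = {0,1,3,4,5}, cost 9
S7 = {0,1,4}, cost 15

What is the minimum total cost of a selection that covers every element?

15

S1, S2 cover every element at cost 2 + 13 = 15.
Any cover uses at least 2 sets; among all covering selections none totals below 15.
Greedy by coverage-per-cost would pick S1, S5, S2 for 21 — worse than the optimum 15.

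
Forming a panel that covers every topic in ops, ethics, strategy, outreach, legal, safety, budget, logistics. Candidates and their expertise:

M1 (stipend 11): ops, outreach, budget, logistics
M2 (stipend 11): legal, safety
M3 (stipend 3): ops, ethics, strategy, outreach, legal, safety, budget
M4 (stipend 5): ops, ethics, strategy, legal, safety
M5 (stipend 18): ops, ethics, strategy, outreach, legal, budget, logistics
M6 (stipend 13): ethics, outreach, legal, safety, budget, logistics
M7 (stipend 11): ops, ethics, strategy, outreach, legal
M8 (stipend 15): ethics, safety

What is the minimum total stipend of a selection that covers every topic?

M1, M3 cover every topic at stipend 11 + 3 = 14.
Any cover uses at least 2 members; among all covering selections none totals below 14.

14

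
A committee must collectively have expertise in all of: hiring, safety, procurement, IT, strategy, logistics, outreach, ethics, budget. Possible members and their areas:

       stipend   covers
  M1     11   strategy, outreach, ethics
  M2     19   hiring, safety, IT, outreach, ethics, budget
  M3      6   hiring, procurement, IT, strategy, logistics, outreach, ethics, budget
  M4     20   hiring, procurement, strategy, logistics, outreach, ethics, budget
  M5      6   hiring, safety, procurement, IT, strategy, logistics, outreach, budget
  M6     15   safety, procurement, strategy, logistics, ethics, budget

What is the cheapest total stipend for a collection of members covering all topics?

12

M3, M5 cover every topic at stipend 6 + 6 = 12.
Any cover uses at least 2 members; among all covering selections none totals below 12.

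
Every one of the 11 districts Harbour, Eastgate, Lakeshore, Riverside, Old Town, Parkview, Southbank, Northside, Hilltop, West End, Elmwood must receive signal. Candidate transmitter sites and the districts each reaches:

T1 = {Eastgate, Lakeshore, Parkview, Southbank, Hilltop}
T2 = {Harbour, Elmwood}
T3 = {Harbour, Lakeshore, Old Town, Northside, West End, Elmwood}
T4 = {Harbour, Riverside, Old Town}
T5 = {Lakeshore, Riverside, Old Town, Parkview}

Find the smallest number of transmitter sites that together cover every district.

T1, T3, T4 together cover {Harbour, Eastgate, Lakeshore, Riverside, Old Town, Parkview, Southbank, Northside, Hilltop, West End, Elmwood} — every district.
No 2 of the 5 transmitter sites cover everything (all 10 pairs fall short), so 3 is minimum.

3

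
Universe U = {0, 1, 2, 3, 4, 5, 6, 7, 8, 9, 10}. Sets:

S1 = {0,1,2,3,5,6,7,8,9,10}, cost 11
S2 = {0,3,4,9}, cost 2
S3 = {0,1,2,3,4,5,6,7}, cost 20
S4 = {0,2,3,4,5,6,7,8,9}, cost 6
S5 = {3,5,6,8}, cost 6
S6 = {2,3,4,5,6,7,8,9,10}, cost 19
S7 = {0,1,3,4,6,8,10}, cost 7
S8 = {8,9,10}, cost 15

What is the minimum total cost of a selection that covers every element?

S1, S2 cover every element at cost 11 + 2 = 13.
Any cover uses at least 2 sets; among all covering selections none totals below 13.
Greedy by coverage-per-cost would pick S2, S4, S7 for 15 — worse than the optimum 13.

13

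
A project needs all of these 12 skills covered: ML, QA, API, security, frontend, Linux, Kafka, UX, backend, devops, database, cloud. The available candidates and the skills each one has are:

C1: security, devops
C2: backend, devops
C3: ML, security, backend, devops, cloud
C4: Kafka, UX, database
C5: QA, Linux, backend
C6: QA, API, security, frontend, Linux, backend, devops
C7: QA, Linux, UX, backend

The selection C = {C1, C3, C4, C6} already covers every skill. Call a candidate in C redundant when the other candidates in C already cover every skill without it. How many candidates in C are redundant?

Drop C1: the rest still cover every skill — redundant.
Drop C3: ML, cloud uncovered — not redundant.
Drop C4: Kafka, UX, database uncovered — not redundant.
Drop C6: QA, API, frontend, Linux uncovered — not redundant.
1 redundant: C1.

1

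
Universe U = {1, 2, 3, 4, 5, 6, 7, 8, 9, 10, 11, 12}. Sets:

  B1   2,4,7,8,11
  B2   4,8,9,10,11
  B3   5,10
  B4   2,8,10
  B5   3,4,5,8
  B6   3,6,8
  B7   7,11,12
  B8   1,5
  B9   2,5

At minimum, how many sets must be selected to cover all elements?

5

B1, B2, B6, B7, B8 together cover {1, 2, 3, 4, 5, 6, 7, 8, 9, 10, 11, 12} — every element.
No 4 of the 9 sets cover everything (all 126 size-4 selections fall short), so 5 is minimum.
Greedy (largest uncovered first) would take B1, B2, B5, B6, B7, B8 — 6 sets — but 5 suffice.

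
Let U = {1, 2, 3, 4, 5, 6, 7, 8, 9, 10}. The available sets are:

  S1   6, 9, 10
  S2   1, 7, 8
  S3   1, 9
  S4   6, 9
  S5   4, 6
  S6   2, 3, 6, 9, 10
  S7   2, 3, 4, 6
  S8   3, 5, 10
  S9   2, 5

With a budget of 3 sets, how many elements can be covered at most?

Choosing S1, S2, S7 covers {1, 2, 3, 4, 6, 7, 8, 9, 10} — 9 elements.
No choice of 3 sets does better; here 5 is left uncovered.

9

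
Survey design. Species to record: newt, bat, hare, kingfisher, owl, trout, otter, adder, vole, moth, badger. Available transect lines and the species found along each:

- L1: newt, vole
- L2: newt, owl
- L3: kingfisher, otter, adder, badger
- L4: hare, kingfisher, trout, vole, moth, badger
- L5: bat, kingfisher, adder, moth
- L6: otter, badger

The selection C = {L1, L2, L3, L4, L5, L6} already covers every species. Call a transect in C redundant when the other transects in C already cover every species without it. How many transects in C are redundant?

Drop L1: the rest still cover every species — redundant.
Drop L2: owl uncovered — not redundant.
Drop L3: the rest still cover every species — redundant.
Drop L4: hare, trout uncovered — not redundant.
Drop L5: bat uncovered — not redundant.
Drop L6: the rest still cover every species — redundant.
3 redundant: L1, L3, L6.

3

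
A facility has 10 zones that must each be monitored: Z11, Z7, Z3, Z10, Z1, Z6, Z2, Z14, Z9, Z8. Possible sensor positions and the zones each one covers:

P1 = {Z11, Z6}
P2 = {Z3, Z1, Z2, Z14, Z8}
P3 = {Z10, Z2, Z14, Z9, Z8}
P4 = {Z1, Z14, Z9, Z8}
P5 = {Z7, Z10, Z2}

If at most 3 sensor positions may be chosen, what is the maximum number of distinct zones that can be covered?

Choosing P1, P2, P3 covers {Z11, Z3, Z10, Z1, Z6, Z2, Z14, Z9, Z8} — 9 zones.
No choice of 3 sensor positions does better; here Z7 is left uncovered.

9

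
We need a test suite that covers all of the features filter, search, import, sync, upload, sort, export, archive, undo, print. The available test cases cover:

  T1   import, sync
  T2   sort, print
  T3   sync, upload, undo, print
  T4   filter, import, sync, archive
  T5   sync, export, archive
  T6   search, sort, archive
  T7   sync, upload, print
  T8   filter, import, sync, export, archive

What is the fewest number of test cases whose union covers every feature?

3

T3, T6, T8 together cover {filter, search, import, sync, upload, sort, export, archive, undo, print} — every feature.
No 2 of the 8 test cases cover everything (all 28 pairs fall short), so 3 is minimum.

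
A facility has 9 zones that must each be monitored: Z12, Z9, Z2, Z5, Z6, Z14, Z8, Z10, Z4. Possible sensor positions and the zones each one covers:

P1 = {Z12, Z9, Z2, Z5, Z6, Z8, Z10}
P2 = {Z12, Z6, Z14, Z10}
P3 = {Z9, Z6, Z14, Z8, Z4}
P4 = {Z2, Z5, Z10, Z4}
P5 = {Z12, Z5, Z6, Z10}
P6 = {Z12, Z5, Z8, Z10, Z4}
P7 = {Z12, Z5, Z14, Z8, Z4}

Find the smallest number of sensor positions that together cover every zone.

2

P1, P3 together cover {Z12, Z9, Z2, Z5, Z6, Z14, Z8, Z10, Z4} — every zone.
No single sensor position contains all 9 zones, so 2 is optimal.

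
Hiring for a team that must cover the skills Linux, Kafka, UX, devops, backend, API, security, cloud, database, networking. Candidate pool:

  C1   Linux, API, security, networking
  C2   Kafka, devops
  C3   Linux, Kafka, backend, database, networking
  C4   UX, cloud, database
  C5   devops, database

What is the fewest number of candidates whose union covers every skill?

C1, C2, C3, C4 together cover {Linux, Kafka, UX, devops, backend, API, security, cloud, database, networking} — every skill.
No 3 of the 5 candidates cover everything (all 10 triples fall short), so 4 is minimum.

4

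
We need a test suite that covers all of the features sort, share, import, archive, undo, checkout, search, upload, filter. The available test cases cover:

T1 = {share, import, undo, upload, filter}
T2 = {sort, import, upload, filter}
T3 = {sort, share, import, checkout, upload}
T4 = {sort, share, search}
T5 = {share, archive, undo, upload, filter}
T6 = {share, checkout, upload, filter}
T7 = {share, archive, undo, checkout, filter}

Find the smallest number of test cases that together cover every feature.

T1, T4, T7 together cover {sort, share, import, archive, undo, checkout, search, upload, filter} — every feature.
No 2 of the 7 test cases cover everything (all 21 pairs fall short), so 3 is minimum.
Greedy (largest uncovered first) would take T1, T3, T4, T5 — 4 test cases — but 3 suffice.

3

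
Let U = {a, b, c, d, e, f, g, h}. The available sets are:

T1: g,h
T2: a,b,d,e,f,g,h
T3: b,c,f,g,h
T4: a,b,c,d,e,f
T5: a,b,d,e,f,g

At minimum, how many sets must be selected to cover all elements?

2

T1, T4 together cover {a, b, c, d, e, f, g, h} — every element.
No single set contains all 8 elements, so 2 is optimal.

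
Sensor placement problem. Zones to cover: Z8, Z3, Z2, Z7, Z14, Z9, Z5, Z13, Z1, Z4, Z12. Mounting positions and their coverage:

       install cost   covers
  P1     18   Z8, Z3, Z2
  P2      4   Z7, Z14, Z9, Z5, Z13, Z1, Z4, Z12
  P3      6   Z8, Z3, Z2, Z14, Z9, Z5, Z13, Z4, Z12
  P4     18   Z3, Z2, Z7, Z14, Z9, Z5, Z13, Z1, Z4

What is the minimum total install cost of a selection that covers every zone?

P2, P3 cover every zone at install cost 4 + 6 = 10.
Any cover uses at least 2 sensor positions; among all covering selections none totals below 10.

10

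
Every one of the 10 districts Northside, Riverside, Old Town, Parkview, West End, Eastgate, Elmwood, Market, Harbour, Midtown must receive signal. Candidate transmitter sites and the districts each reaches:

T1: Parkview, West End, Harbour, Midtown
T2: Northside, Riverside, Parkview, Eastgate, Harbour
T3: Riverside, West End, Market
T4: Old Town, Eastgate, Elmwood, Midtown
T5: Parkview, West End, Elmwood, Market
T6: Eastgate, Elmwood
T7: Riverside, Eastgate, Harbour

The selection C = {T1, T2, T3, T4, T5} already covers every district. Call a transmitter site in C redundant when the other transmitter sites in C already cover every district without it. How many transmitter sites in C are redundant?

3

Drop T1: the rest still cover every district — redundant.
Drop T2: Northside uncovered — not redundant.
Drop T3: the rest still cover every district — redundant.
Drop T4: Old Town uncovered — not redundant.
Drop T5: the rest still cover every district — redundant.
3 redundant: T1, T3, T5.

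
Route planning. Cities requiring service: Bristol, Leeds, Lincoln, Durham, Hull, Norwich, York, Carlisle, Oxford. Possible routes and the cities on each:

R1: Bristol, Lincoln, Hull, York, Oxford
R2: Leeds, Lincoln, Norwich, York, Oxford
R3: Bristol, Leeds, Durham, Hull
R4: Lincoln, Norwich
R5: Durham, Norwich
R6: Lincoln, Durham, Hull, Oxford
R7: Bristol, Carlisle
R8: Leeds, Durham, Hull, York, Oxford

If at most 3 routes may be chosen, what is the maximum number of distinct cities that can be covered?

Choosing R2, R3, R7 covers {Bristol, Leeds, Lincoln, Durham, Hull, Norwich, York, Carlisle, Oxford} — 9 cities.
That is all 9 cities.

9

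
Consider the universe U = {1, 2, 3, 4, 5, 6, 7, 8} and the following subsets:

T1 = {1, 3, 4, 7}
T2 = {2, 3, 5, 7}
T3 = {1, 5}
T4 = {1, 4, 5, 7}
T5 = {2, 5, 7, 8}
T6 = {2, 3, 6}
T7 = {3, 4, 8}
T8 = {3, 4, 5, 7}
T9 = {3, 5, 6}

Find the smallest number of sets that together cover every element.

3

T1, T5, T6 together cover {1, 2, 3, 4, 5, 6, 7, 8} — every element.
No 2 of the 9 sets cover everything (all 36 pairs fall short), so 3 is minimum.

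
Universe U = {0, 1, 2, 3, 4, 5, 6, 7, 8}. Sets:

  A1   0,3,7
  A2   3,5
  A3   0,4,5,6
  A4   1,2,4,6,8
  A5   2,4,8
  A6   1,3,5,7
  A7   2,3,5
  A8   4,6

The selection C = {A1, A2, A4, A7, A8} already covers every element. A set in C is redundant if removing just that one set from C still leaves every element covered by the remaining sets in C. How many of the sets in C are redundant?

3

Drop A1: 0, 7 uncovered — not redundant.
Drop A2: the rest still cover every element — redundant.
Drop A4: 1, 8 uncovered — not redundant.
Drop A7: the rest still cover every element — redundant.
Drop A8: the rest still cover every element — redundant.
3 redundant: A2, A7, A8.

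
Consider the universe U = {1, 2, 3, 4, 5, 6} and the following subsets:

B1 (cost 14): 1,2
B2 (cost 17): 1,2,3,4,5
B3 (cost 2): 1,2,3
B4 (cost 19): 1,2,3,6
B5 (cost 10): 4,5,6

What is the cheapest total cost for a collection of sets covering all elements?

12

B3, B5 cover every element at cost 2 + 10 = 12.
Any cover uses at least 2 sets; among all covering selections none totals below 12.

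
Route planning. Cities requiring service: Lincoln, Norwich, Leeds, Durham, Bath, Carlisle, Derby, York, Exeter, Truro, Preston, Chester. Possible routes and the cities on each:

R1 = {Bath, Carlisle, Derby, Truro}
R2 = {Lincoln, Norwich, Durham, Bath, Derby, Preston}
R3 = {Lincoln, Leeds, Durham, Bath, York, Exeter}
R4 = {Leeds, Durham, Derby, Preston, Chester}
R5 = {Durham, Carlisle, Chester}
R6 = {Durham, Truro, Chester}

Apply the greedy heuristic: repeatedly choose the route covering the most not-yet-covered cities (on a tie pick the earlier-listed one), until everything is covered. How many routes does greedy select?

Pick 1: R2 covers 6 new cities (Lincoln, Norwich, Durham, Bath, Derby, Preston).
Pick 2: R3 covers 3 new cities (Leeds, York, Exeter).
Pick 3: R1 covers 2 new cities (Carlisle, Truro).
Pick 4: R4 covers 1 new cities (Chester).
Greedy uses 4 routes.

4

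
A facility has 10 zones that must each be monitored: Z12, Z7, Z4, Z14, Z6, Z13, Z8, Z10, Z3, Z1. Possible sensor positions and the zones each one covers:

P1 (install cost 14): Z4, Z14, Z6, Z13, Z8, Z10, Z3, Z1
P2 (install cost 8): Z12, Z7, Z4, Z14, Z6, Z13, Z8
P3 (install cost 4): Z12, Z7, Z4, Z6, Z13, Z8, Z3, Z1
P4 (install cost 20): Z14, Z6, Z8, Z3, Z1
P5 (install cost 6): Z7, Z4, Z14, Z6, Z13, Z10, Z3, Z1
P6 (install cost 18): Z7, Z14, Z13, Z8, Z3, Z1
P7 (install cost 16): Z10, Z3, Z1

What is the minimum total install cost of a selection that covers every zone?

P3, P5 cover every zone at install cost 4 + 6 = 10.
Any cover uses at least 2 sensor positions; among all covering selections none totals below 10.

10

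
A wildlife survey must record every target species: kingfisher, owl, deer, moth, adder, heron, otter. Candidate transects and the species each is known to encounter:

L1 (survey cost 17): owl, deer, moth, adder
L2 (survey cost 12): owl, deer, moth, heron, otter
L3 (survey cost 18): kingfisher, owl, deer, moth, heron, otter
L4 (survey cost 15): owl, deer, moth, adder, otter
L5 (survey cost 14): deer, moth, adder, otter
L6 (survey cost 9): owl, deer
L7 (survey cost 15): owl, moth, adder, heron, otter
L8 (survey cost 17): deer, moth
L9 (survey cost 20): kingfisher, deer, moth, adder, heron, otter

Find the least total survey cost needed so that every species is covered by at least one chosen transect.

29

L6, L9 cover every species at survey cost 9 + 20 = 29.
Any cover uses at least 2 transects; among all covering selections none totals below 29.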